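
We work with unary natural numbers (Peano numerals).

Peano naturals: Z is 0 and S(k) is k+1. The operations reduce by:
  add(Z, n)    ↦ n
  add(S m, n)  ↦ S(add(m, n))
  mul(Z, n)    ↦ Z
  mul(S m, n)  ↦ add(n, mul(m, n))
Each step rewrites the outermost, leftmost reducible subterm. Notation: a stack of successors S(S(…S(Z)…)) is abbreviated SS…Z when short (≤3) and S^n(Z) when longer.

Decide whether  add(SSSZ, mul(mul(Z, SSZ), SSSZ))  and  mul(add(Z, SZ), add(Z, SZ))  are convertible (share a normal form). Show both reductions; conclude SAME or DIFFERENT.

Term A:
  start: add(SSSZ, mul(mul(Z, SSZ), SSSZ))
  [1] S(add(SSZ, mul(mul(Z, SSZ), SSSZ)))
  [2] S(S(add(SZ, mul(mul(Z, SSZ), SSSZ))))
  [3] S(S(S(add(Z, mul(mul(Z, SSZ), SSSZ)))))
  [4] S(S(S(mul(mul(Z, SSZ), SSSZ))))
  [5] S(S(S(mul(Z, SSSZ))))
  [6] SSSZ

Term B:
  start: mul(add(Z, SZ), add(Z, SZ))
  [1] mul(SZ, add(Z, SZ))
  [2] add(add(Z, SZ), mul(Z, add(Z, SZ)))
  [3] add(SZ, mul(Z, add(Z, SZ)))
  [4] S(add(Z, mul(Z, add(Z, SZ))))
  [5] S(mul(Z, add(Z, SZ)))
  [6] SZ

Answer: DIFFERENT — A ⇓ SSSZ, B ⇓ SZ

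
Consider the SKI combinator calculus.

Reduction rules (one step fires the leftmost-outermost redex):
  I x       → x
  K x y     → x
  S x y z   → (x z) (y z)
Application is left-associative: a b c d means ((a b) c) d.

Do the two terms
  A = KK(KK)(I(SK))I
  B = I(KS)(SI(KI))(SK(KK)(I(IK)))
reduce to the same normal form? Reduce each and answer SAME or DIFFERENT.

Term A:
  start: KK(KK)(I(SK))I
  step 1: K(I(SK))I
  step 2: I(SK)
  step 3: SK

Term B:
  start: I(KS)(SI(KI))(SK(KK)(I(IK)))
  step 1: KS(SI(KI))(SK(KK)(I(IK)))
  step 2: S(SK(KK)(I(IK)))
  step 3: S(K(I(IK))(KK(I(IK))))
  step 4: S(I(IK))
  step 5: S(IK)
  step 6: SK

Answer: SAME — A ⇓ SK, B ⇓ SK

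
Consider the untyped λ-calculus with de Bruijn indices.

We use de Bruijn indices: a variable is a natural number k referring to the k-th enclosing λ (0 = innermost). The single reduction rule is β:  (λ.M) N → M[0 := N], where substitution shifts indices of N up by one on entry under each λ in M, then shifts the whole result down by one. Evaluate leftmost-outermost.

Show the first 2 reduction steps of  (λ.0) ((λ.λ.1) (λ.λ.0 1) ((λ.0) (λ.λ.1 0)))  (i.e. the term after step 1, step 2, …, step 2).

  start: (λ.0) ((λ.λ.1) (λ.λ.0 1) ((λ.0) (λ.λ.1 0)))
  step 1: (λ.λ.1) (λ.λ.0 1) ((λ.0) (λ.λ.1 0))
  step 2: (λ.λ.λ.0 1) ((λ.0) (λ.λ.1 0))

Answer: after 2 steps: (λ.λ.λ.0 1) ((λ.0) (λ.λ.1 0))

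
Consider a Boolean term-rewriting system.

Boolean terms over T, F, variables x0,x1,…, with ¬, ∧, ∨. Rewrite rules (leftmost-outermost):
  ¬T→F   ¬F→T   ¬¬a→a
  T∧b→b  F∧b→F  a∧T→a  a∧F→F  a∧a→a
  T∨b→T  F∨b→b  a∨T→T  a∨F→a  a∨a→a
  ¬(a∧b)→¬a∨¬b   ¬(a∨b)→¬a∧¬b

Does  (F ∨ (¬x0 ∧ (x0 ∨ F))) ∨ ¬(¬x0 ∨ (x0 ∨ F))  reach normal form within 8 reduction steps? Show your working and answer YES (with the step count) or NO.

Answer: YES — reaches normal form (¬x0 ∧ x0) ∨ (x0 ∧ ¬x0) in 7 ≤ 8 steps

Reduction:
  start: (F ∨ (¬x0 ∧ (x0 ∨ F))) ∨ ¬(¬x0 ∨ (x0 ∨ F))
  →1  (¬x0 ∧ (x0 ∨ F)) ∨ ¬(¬x0 ∨ (x0 ∨ F))
  →2  (¬x0 ∧ x0) ∨ ¬(¬x0 ∨ (x0 ∨ F))
  →3  (¬x0 ∧ x0) ∨ (¬¬x0 ∧ ¬(x0 ∨ F))
  →4  (¬x0 ∧ x0) ∨ (x0 ∧ ¬(x0 ∨ F))
  →5  (¬x0 ∧ x0) ∨ (x0 ∧ (¬x0 ∧ ¬F))
  →6  (¬x0 ∧ x0) ∨ (x0 ∧ (¬x0 ∧ T))
  →7  (¬x0 ∧ x0) ∨ (x0 ∧ ¬x0)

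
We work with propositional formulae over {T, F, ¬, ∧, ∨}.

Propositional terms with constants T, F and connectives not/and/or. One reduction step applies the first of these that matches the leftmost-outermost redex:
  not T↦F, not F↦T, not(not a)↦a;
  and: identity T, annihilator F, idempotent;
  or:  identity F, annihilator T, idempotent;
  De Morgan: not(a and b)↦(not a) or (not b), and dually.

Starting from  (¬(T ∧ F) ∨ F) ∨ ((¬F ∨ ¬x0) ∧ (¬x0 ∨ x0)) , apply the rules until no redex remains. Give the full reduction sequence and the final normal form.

Answer: normal form = T  (in 6 steps)

Reduction:
  start: (¬(T ∧ F) ∨ F) ∨ ((¬F ∨ ¬x0) ∧ (¬x0 ∨ x0))
  [1] ¬(T ∧ F) ∨ ((¬F ∨ ¬x0) ∧ (¬x0 ∨ x0))
  [2] (¬T ∨ ¬F) ∨ ((¬F ∨ ¬x0) ∧ (¬x0 ∨ x0))
  [3] (F ∨ ¬F) ∨ ((¬F ∨ ¬x0) ∧ (¬x0 ∨ x0))
  [4] ¬F ∨ ((¬F ∨ ¬x0) ∧ (¬x0 ∨ x0))
  [5] T ∨ ((¬F ∨ ¬x0) ∧ (¬x0 ∨ x0))
  [6] T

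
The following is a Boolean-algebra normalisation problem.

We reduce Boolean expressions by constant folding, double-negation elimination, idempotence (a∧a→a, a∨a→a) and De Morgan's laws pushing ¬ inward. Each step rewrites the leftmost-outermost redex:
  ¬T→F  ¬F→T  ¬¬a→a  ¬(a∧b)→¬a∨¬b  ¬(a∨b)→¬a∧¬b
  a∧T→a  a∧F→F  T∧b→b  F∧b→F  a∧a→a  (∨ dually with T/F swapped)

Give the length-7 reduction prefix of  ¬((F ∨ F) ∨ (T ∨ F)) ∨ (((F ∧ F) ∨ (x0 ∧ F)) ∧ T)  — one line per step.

  start: ¬((F ∨ F) ∨ (T ∨ F)) ∨ (((F ∧ F) ∨ (x0 ∧ F)) ∧ T)
  →1  (¬(F ∨ F) ∧ ¬(T ∨ F)) ∨ (((F ∧ F) ∨ (x0 ∧ F)) ∧ T)
  →2  ((¬F ∧ ¬F) ∧ ¬(T ∨ F)) ∨ (((F ∧ F) ∨ (x0 ∧ F)) ∧ T)
  →3  (¬F ∧ ¬(T ∨ F)) ∨ (((F ∧ F) ∨ (x0 ∧ F)) ∧ T)
  →4  (T ∧ ¬(T ∨ F)) ∨ (((F ∧ F) ∨ (x0 ∧ F)) ∧ T)
  →5  ¬(T ∨ F) ∨ (((F ∧ F) ∨ (x0 ∧ F)) ∧ T)
  →6  (¬T ∧ ¬F) ∨ (((F ∧ F) ∨ (x0 ∧ F)) ∧ T)
  →7  (F ∧ ¬F) ∨ (((F ∧ F) ∨ (x0 ∧ F)) ∧ T)

Answer: after 7 steps: (F ∧ ¬F) ∨ (((F ∧ F) ∨ (x0 ∧ F)) ∧ T)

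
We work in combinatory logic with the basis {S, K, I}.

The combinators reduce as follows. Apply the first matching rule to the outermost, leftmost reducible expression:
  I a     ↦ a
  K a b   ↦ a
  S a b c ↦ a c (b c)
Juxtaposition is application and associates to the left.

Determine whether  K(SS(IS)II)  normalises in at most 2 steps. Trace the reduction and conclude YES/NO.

  start: K(SS(IS)II)
  step 1: K(SI(ISI)I)
  step 2: K(II(ISII))

Answer: NO — after 2 steps the term is K(II(ISII)), not yet normal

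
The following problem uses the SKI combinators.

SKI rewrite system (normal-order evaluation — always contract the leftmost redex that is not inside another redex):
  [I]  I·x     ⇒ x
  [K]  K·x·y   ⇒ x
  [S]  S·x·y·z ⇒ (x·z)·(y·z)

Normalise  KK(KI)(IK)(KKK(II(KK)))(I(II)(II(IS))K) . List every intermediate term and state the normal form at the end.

  start: KK(KI)(IK)(KKK(II(KK)))(I(II)(II(IS))K)
  step 1: K(IK)(KKK(II(KK)))(I(II)(II(IS))K)
  step 2: IK(I(II)(II(IS))K)
  step 3: K(I(II)(II(IS))K)
  step 4: K(II(II(IS))K)
  step 5: K(I(II(IS))K)
  step 6: K(II(IS)K)
  step 7: K(I(IS)K)
  step 8: K(ISK)
  step 9: K(SK)

Answer: normal form = K(SK)  (in 9 steps)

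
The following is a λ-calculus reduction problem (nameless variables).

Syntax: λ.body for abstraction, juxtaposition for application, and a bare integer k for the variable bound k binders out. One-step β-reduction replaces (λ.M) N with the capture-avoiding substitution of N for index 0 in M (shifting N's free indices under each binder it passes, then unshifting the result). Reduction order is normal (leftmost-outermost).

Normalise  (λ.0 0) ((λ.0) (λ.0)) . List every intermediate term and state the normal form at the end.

  start: (λ.0 0) ((λ.0) (λ.0))
  step 1: (λ.0) (λ.0) ((λ.0) (λ.0))
  step 2: (λ.0) ((λ.0) (λ.0))
  step 3: (λ.0) (λ.0)
  step 4: λ.0

Answer: normal form = λ.0  (in 4 steps)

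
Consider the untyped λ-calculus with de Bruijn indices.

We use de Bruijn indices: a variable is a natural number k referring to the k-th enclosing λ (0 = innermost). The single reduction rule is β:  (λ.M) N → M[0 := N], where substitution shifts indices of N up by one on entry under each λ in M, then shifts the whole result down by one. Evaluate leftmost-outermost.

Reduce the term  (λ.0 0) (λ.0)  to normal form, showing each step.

Answer: normal form = λ.0  (in 2 steps)

Reduction:
  start: (λ.0 0) (λ.0)
  [1] (λ.0) (λ.0)
  [2] λ.0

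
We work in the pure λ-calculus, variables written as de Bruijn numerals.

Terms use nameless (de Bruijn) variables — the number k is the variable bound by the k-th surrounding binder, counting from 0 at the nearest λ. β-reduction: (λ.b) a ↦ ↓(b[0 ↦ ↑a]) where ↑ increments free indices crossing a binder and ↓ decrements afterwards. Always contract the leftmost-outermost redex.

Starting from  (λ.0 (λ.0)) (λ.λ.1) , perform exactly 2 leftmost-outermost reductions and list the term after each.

Answer: after 2 steps: λ.λ.0

Reduction:
  start: (λ.0 (λ.0)) (λ.λ.1)
  [1] (λ.λ.1) (λ.0)
  [2] λ.λ.0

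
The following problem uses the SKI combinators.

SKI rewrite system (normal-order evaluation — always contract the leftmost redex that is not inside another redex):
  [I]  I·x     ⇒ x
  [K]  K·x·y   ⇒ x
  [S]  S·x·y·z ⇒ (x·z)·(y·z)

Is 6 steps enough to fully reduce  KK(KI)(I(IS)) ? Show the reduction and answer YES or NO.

Answer: YES — reaches normal form KS in 3 ≤ 6 steps

Reduction:
  start: KK(KI)(I(IS))
  step 1: K(I(IS))
  step 2: K(IS)
  step 3: KS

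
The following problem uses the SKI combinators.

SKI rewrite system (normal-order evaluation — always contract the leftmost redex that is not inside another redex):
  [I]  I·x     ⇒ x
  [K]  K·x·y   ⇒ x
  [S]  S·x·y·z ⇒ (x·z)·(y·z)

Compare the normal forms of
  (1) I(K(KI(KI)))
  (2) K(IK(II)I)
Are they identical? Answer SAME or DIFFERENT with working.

Term A:
  start: I(K(KI(KI)))
  [1] K(KI(KI))
  [2] KI

Term B:
  start: K(IK(II)I)
  [1] K(K(II)I)
  [2] K(II)
  [3] KI

Answer: SAME — A ⇓ KI, B ⇓ KI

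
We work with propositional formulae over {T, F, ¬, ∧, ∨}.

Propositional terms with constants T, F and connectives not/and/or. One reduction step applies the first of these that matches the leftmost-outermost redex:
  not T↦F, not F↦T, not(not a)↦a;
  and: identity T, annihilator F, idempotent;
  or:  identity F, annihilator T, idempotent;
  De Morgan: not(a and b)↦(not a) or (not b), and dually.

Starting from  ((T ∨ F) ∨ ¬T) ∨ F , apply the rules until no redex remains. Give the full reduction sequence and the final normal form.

Answer: normal form = T  (in 3 steps)

Derivation:
  start: ((T ∨ F) ∨ ¬T) ∨ F
  step 1: (T ∨ F) ∨ ¬T
  step 2: T ∨ ¬T
  step 3: T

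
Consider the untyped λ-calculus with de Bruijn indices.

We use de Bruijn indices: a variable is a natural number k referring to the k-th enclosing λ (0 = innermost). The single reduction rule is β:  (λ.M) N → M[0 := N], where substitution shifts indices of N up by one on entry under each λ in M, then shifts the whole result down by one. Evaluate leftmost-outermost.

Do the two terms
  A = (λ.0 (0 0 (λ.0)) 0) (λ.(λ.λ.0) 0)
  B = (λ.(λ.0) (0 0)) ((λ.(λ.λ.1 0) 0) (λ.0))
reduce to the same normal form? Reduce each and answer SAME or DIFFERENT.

Term A:
  start: (λ.0 (0 0 (λ.0)) 0) (λ.(λ.λ.0) 0)
  →1  (λ.(λ.λ.0) 0) ((λ.(λ.λ.0) 0) (λ.(λ.λ.0) 0) (λ.0)) (λ.(λ.λ.0) 0)
  →2  (λ.λ.0) ((λ.(λ.λ.0) 0) (λ.(λ.λ.0) 0) (λ.0)) (λ.(λ.λ.0) 0)
  →3  (λ.0) (λ.(λ.λ.0) 0)
  →4  λ.(λ.λ.0) 0
  →5  λ.λ.0

Term B:
  start: (λ.(λ.0) (0 0)) ((λ.(λ.λ.1 0) 0) (λ.0))
  →1  (λ.0) ((λ.(λ.λ.1 0) 0) (λ.0) ((λ.(λ.λ.1 0) 0) (λ.0)))
  →2  (λ.(λ.λ.1 0) 0) (λ.0) ((λ.(λ.λ.1 0) 0) (λ.0))
  →3  (λ.λ.1 0) (λ.0) ((λ.(λ.λ.1 0) 0) (λ.0))
  →4  (λ.(λ.0) 0) ((λ.(λ.λ.1 0) 0) (λ.0))
  →5  (λ.0) ((λ.(λ.λ.1 0) 0) (λ.0))
  →6  (λ.(λ.λ.1 0) 0) (λ.0)
  →7  (λ.λ.1 0) (λ.0)
  →8  λ.(λ.0) 0
  →9  λ.0

Answer: DIFFERENT — A ⇓ λ.λ.0, B ⇓ λ.0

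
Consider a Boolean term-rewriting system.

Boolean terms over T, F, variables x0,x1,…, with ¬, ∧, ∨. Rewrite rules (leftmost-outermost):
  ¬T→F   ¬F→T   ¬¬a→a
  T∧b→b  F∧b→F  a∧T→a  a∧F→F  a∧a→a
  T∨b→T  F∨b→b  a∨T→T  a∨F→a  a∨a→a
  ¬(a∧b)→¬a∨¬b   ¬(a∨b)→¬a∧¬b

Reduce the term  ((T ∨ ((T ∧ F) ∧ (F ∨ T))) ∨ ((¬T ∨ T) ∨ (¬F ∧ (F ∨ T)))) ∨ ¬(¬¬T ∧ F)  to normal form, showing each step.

Answer: normal form = T  (in 3 steps)

Reduction:
  start: ((T ∨ ((T ∧ F) ∧ (F ∨ T))) ∨ ((¬T ∨ T) ∨ (¬F ∧ (F ∨ T)))) ∨ ¬(¬¬T ∧ F)
  →1  (T ∨ ((¬T ∨ T) ∨ (¬F ∧ (F ∨ T)))) ∨ ¬(¬¬T ∧ F)
  →2  T ∨ ¬(¬¬T ∧ F)
  →3  T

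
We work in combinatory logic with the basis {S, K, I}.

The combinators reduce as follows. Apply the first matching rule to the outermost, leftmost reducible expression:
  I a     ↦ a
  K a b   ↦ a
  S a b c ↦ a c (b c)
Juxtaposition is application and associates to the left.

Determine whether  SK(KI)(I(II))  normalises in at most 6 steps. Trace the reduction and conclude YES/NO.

Answer: YES — reaches normal form I in 4 ≤ 6 steps

Reduction:
  start: SK(KI)(I(II))
  →1  K(I(II))(KI(I(II)))
  →2  I(II)
  →3  II
  →4  I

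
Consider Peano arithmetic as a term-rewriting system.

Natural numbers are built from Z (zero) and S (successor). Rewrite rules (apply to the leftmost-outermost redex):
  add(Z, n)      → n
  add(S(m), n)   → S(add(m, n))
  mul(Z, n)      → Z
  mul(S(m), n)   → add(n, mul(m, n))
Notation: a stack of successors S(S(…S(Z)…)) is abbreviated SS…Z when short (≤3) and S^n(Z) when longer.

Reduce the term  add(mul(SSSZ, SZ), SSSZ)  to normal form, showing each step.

Answer: normal form = S^6(Z)  (in 14 steps)

Working:
  start: add(mul(SSSZ, SZ), SSSZ)
  [1] add(add(SZ, mul(SSZ, SZ)), SSSZ)
  [2] add(S(add(Z, mul(SSZ, SZ))), SSSZ)
  [3] S(add(add(Z, mul(SSZ, SZ)), SSSZ))
  [4] S(add(mul(SSZ, SZ), SSSZ))
  [5] S(add(add(SZ, mul(SZ, SZ)), SSSZ))
  [6] S(add(S(add(Z, mul(SZ, SZ))), SSSZ))
  [7] S(S(add(add(Z, mul(SZ, SZ)), SSSZ)))
  [8] S(S(add(mul(SZ, SZ), SSSZ)))
  [9] S(S(add(add(SZ, mul(Z, SZ)), SSSZ)))
  [10] S(S(add(S(add(Z, mul(Z, SZ))), SSSZ)))
  [11] S(S(S(add(add(Z, mul(Z, SZ)), SSSZ))))
  [12] S(S(S(add(mul(Z, SZ), SSSZ))))
  [13] S(S(S(add(Z, SSSZ))))
  [14] S^6(Z)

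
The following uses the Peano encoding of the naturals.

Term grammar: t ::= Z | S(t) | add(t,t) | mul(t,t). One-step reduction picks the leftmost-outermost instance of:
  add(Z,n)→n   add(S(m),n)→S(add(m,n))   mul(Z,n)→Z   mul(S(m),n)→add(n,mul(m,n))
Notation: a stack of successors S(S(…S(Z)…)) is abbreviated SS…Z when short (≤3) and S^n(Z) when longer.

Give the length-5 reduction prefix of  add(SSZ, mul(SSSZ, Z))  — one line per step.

Answer: after 5 steps: S(S(mul(SSZ, Z)))

Reduction:
  start: add(SSZ, mul(SSSZ, Z))
  step 1: S(add(SZ, mul(SSSZ, Z)))
  step 2: S(S(add(Z, mul(SSSZ, Z))))
  step 3: S(S(mul(SSSZ, Z)))
  step 4: S(S(add(Z, mul(SSZ, Z))))
  step 5: S(S(mul(SSZ, Z)))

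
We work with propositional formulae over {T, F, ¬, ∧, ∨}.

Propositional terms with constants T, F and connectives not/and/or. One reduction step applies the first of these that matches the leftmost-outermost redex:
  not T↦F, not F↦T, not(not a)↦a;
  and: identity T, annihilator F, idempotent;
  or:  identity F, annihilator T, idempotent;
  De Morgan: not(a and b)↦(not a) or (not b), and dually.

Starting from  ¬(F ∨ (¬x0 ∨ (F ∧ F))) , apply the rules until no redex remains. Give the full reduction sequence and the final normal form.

  start: ¬(F ∨ (¬x0 ∨ (F ∧ F)))
  [1] ¬F ∧ ¬(¬x0 ∨ (F ∧ F))
  [2] T ∧ ¬(¬x0 ∨ (F ∧ F))
  [3] ¬(¬x0 ∨ (F ∧ F))
  [4] ¬¬x0 ∧ ¬(F ∧ F)
  [5] x0 ∧ ¬(F ∧ F)
  [6] x0 ∧ (¬F ∨ ¬F)
  [7] x0 ∧ ¬F
  [8] x0 ∧ T
  [9] x0

Answer: normal form = x0  (in 9 steps)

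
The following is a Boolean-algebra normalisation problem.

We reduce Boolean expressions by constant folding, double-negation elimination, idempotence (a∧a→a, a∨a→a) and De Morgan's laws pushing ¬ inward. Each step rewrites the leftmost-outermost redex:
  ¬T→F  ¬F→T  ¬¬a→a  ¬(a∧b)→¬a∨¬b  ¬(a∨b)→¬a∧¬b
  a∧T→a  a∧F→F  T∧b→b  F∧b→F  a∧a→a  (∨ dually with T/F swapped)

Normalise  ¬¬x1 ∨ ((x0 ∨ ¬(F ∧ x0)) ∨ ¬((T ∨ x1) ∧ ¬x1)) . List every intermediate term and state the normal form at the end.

  start: ¬¬x1 ∨ ((x0 ∨ ¬(F ∧ x0)) ∨ ¬((T ∨ x1) ∧ ¬x1))
  →1  x1 ∨ ((x0 ∨ ¬(F ∧ x0)) ∨ ¬((T ∨ x1) ∧ ¬x1))
  →2  x1 ∨ ((x0 ∨ (¬F ∨ ¬x0)) ∨ ¬((T ∨ x1) ∧ ¬x1))
  →3  x1 ∨ ((x0 ∨ (T ∨ ¬x0)) ∨ ¬((T ∨ x1) ∧ ¬x1))
  →4  x1 ∨ ((x0 ∨ T) ∨ ¬((T ∨ x1) ∧ ¬x1))
  →5  x1 ∨ (T ∨ ¬((T ∨ x1) ∧ ¬x1))
  →6  x1 ∨ T
  →7  T

Answer: normal form = T  (in 7 steps)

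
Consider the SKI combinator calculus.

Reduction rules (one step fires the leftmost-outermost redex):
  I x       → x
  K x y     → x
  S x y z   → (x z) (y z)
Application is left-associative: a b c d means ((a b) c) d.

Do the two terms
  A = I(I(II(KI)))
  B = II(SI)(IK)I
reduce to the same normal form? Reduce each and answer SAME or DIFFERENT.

Answer: SAME — A ⇓ KI, B ⇓ KI

Derivation:
Term A:
  start: I(I(II(KI)))
  step 1: I(II(KI))
  step 2: II(KI)
  step 3: I(KI)
  step 4: KI

Term B:
  start: II(SI)(IK)I
  step 1: I(SI)(IK)I
  step 2: SI(IK)I
  step 3: II(IKI)
  step 4: I(IKI)
  step 5: IKI
  step 6: KI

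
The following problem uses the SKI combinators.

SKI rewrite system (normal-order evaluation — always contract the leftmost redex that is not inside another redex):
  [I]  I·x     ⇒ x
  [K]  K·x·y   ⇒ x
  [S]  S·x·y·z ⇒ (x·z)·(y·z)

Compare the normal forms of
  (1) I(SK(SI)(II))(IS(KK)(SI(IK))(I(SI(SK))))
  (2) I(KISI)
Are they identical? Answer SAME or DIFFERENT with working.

Term A:
  start: I(SK(SI)(II))(IS(KK)(SI(IK))(I(SI(SK))))
  →1  SK(SI)(II)(IS(KK)(SI(IK))(I(SI(SK))))
  →2  K(II)(SI(II))(IS(KK)(SI(IK))(I(SI(SK))))
  →3  II(IS(KK)(SI(IK))(I(SI(SK))))
  →4  I(IS(KK)(SI(IK))(I(SI(SK))))
  →5  IS(KK)(SI(IK))(I(SI(SK)))
  →6  S(KK)(SI(IK))(I(SI(SK)))
  →7  KK(I(SI(SK)))(SI(IK)(I(SI(SK))))
  →8  K(SI(IK)(I(SI(SK))))
  →9  K(I(I(SI(SK)))(IK(I(SI(SK)))))
  →10  K(I(SI(SK))(IK(I(SI(SK)))))
  →11  K(SI(SK)(IK(I(SI(SK)))))
  →12  K(I(IK(I(SI(SK))))(SK(IK(I(SI(SK))))))
  →13  K(IK(I(SI(SK)))(SK(IK(I(SI(SK))))))
  →14  K(K(I(SI(SK)))(SK(IK(I(SI(SK))))))
  →15  K(I(SI(SK)))
  →16  K(SI(SK))

Term B:
  start: I(KISI)
  →1  KISI
  →2  II
  →3  I

Answer: DIFFERENT — A ⇓ K(SI(SK)), B ⇓ I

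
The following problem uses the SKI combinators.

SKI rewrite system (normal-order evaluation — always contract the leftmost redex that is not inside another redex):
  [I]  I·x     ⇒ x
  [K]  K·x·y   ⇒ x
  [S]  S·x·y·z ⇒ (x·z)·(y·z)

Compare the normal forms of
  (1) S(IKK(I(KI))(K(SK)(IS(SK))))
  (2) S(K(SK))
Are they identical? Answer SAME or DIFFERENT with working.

Answer: SAME — A ⇓ S(K(SK)), B ⇓ S(K(SK))

Derivation:
Term A:
  start: S(IKK(I(KI))(K(SK)(IS(SK))))
  →1  S(KK(I(KI))(K(SK)(IS(SK))))
  →2  S(K(K(SK)(IS(SK))))
  →3  S(K(SK))

Term B:
  start: S(K(SK))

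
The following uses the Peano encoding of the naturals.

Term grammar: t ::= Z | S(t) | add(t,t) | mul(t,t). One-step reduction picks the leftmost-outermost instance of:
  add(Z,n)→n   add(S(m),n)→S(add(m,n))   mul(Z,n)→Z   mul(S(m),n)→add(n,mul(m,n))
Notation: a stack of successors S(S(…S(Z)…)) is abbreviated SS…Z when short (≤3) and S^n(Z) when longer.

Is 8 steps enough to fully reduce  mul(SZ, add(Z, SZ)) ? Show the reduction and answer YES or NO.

Answer: YES — reaches normal form SZ in 5 ≤ 8 steps

Reduction:
  start: mul(SZ, add(Z, SZ))
  →1  add(add(Z, SZ), mul(Z, add(Z, SZ)))
  →2  add(SZ, mul(Z, add(Z, SZ)))
  →3  S(add(Z, mul(Z, add(Z, SZ))))
  →4  S(mul(Z, add(Z, SZ)))
  →5  SZ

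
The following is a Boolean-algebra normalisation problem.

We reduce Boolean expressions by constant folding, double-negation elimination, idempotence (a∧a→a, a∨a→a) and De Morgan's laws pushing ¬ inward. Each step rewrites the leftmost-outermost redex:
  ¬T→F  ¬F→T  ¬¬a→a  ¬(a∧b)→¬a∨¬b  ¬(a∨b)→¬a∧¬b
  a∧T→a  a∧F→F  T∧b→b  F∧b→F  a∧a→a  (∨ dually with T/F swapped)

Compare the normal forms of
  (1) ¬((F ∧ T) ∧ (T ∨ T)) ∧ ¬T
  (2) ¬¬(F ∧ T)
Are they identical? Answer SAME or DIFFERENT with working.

Term A:
  start: ¬((F ∧ T) ∧ (T ∨ T)) ∧ ¬T
  step 1: (¬(F ∧ T) ∨ ¬(T ∨ T)) ∧ ¬T
  step 2: ((¬F ∨ ¬T) ∨ ¬(T ∨ T)) ∧ ¬T
  step 3: ((T ∨ ¬T) ∨ ¬(T ∨ T)) ∧ ¬T
  step 4: (T ∨ ¬(T ∨ T)) ∧ ¬T
  step 5: T ∧ ¬T
  step 6: ¬T
  step 7: F

Term B:
  start: ¬¬(F ∧ T)
  step 1: F ∧ T
  step 2: F

Answer: SAME — A ⇓ F, B ⇓ F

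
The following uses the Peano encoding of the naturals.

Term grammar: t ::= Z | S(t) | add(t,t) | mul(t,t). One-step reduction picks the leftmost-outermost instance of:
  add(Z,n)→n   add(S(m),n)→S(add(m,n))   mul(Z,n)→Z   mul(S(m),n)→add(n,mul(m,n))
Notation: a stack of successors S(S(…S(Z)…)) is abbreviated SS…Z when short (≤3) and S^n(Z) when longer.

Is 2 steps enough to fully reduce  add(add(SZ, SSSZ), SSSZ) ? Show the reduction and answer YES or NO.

  start: add(add(SZ, SSSZ), SSSZ)
  [1] add(S(add(Z, SSSZ)), SSSZ)
  [2] S(add(add(Z, SSSZ), SSSZ))

Answer: NO — after 2 steps the term is S(add(add(Z, SSSZ), SSSZ)), not yet normal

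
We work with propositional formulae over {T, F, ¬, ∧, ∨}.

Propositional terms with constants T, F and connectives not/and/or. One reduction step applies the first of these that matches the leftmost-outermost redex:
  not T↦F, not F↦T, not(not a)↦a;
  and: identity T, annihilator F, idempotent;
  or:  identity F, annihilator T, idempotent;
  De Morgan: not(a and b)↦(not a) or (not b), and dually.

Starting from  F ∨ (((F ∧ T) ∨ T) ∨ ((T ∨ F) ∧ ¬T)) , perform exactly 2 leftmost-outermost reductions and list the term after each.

  start: F ∨ (((F ∧ T) ∨ T) ∨ ((T ∨ F) ∧ ¬T))
  →1  ((F ∧ T) ∨ T) ∨ ((T ∨ F) ∧ ¬T)
  →2  T ∨ ((T ∨ F) ∧ ¬T)

Answer: after 2 steps: T ∨ ((T ∨ F) ∧ ¬T)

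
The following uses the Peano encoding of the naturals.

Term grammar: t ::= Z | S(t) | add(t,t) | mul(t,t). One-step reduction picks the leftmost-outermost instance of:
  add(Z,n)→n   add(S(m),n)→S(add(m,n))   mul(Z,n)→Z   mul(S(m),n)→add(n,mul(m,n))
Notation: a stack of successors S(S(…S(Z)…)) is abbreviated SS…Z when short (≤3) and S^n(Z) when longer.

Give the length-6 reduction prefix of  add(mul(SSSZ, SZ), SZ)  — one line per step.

Answer: after 6 steps: S(add(S(add(Z, mul(SZ, SZ))), SZ))

Derivation:
  start: add(mul(SSSZ, SZ), SZ)
  →1  add(add(SZ, mul(SSZ, SZ)), SZ)
  →2  add(S(add(Z, mul(SSZ, SZ))), SZ)
  →3  S(add(add(Z, mul(SSZ, SZ)), SZ))
  →4  S(add(mul(SSZ, SZ), SZ))
  →5  S(add(add(SZ, mul(SZ, SZ)), SZ))
  →6  S(add(S(add(Z, mul(SZ, SZ))), SZ))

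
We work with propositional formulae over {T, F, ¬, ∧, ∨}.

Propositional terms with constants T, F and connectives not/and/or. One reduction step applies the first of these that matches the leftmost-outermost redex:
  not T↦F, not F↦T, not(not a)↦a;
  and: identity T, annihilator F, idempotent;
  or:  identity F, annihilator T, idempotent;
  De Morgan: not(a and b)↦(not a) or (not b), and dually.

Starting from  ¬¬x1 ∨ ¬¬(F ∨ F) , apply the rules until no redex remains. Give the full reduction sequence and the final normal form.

  start: ¬¬x1 ∨ ¬¬(F ∨ F)
  step 1: x1 ∨ ¬¬(F ∨ F)
  step 2: x1 ∨ (F ∨ F)
  step 3: x1 ∨ F
  step 4: x1

Answer: normal form = x1  (in 4 steps)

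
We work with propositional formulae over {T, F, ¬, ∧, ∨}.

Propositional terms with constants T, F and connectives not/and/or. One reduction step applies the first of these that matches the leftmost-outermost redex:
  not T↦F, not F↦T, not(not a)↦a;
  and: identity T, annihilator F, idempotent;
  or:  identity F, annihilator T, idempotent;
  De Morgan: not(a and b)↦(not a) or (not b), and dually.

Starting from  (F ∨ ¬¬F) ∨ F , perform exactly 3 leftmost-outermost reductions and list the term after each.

  start: (F ∨ ¬¬F) ∨ F
  [1] F ∨ ¬¬F
  [2] ¬¬F
  [3] F

Answer: after 3 steps: F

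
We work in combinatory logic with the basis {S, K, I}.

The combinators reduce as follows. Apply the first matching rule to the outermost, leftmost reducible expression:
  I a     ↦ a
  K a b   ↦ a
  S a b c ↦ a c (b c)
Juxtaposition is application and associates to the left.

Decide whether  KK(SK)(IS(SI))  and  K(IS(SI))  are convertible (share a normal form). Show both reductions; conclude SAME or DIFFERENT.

Answer: SAME — A ⇓ K(S(SI)), B ⇓ K(S(SI))

Working:
Term A:
  start: KK(SK)(IS(SI))
  [1] K(IS(SI))
  [2] K(S(SI))

Term B:
  start: K(IS(SI))
  [1] K(S(SI))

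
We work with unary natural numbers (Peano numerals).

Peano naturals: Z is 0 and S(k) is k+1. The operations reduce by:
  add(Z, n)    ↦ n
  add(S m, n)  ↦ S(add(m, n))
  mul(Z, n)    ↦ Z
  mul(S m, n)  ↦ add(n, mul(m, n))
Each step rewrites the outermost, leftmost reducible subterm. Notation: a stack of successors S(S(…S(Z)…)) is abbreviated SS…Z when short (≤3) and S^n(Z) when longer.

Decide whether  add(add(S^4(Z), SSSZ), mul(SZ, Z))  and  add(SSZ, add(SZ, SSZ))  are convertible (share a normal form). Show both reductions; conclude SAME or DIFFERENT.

Answer: DIFFERENT — A ⇓ S^7(Z), B ⇓ S^5(Z)

Derivation:
Term A:
  start: add(add(S^4(Z), SSSZ), mul(SZ, Z))
  [1] add(S(add(SSSZ, SSSZ)), mul(SZ, Z))
  [2] S(add(add(SSSZ, SSSZ), mul(SZ, Z)))
  [3] S(add(S(add(SSZ, SSSZ)), mul(SZ, Z)))
  [4] S(S(add(add(SSZ, SSSZ), mul(SZ, Z))))
  [5] S(S(add(S(add(SZ, SSSZ)), mul(SZ, Z))))
  [6] S(S(S(add(add(SZ, SSSZ), mul(SZ, Z)))))
  [7] S(S(S(add(S(add(Z, SSSZ)), mul(SZ, Z)))))
  [8] S(S(S(S(add(add(Z, SSSZ), mul(SZ, Z))))))
  [9] S(S(S(S(add(SSSZ, mul(SZ, Z))))))
  [10] S(S(S(S(S(add(SSZ, mul(SZ, Z)))))))
  [11] S(S(S(S(S(S(add(SZ, mul(SZ, Z))))))))
  [12] S(S(S(S(S(S(S(add(Z, mul(SZ, Z)))))))))
  [13] S(S(S(S(S(S(S(mul(SZ, Z))))))))
  [14] S(S(S(S(S(S(S(add(Z, mul(Z, Z)))))))))
  [15] S(S(S(S(S(S(S(mul(Z, Z))))))))
  [16] S^7(Z)

Term B:
  start: add(SSZ, add(SZ, SSZ))
  [1] S(add(SZ, add(SZ, SSZ)))
  [2] S(S(add(Z, add(SZ, SSZ))))
  [3] S(S(add(SZ, SSZ)))
  [4] S(S(S(add(Z, SSZ))))
  [5] S^5(Z)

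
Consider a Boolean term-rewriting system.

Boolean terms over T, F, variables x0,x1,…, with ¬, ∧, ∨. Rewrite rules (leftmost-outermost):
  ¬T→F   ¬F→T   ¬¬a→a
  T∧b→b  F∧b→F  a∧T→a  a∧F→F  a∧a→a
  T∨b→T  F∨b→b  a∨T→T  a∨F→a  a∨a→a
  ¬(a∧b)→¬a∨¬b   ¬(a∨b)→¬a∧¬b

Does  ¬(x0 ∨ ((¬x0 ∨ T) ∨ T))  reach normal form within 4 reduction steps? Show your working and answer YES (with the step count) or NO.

Answer: NO — after 4 steps the term is ¬x0 ∧ ((x0 ∧ ¬T) ∧ ¬T), not yet normal

Working:
  start: ¬(x0 ∨ ((¬x0 ∨ T) ∨ T))
  [1] ¬x0 ∧ ¬((¬x0 ∨ T) ∨ T)
  [2] ¬x0 ∧ (¬(¬x0 ∨ T) ∧ ¬T)
  [3] ¬x0 ∧ ((¬¬x0 ∧ ¬T) ∧ ¬T)
  [4] ¬x0 ∧ ((x0 ∧ ¬T) ∧ ¬T)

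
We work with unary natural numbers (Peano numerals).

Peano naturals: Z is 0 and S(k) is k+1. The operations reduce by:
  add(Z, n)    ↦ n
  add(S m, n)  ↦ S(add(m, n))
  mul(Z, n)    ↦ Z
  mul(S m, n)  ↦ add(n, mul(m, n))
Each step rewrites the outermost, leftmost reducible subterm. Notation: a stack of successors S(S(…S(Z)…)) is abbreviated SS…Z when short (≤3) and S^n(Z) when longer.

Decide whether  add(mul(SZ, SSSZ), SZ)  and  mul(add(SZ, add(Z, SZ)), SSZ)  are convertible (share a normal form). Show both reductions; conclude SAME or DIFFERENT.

Term A:
  start: add(mul(SZ, SSSZ), SZ)
  [1] add(add(SSSZ, mul(Z, SSSZ)), SZ)
  [2] add(S(add(SSZ, mul(Z, SSSZ))), SZ)
  [3] S(add(add(SSZ, mul(Z, SSSZ)), SZ))
  [4] S(add(S(add(SZ, mul(Z, SSSZ))), SZ))
  [5] S(S(add(add(SZ, mul(Z, SSSZ)), SZ)))
  [6] S(S(add(S(add(Z, mul(Z, SSSZ))), SZ)))
  [7] S(S(S(add(add(Z, mul(Z, SSSZ)), SZ))))
  [8] S(S(S(add(mul(Z, SSSZ), SZ))))
  [9] S(S(S(add(Z, SZ))))
  [10] S^4(Z)

Term B:
  start: mul(add(SZ, add(Z, SZ)), SSZ)
  [1] mul(S(add(Z, add(Z, SZ))), SSZ)
  [2] add(SSZ, mul(add(Z, add(Z, SZ)), SSZ))
  [3] S(add(SZ, mul(add(Z, add(Z, SZ)), SSZ)))
  [4] S(S(add(Z, mul(add(Z, add(Z, SZ)), SSZ))))
  [5] S(S(mul(add(Z, add(Z, SZ)), SSZ)))
  [6] S(S(mul(add(Z, SZ), SSZ)))
  [7] S(S(mul(SZ, SSZ)))
  [8] S(S(add(SSZ, mul(Z, SSZ))))
  [9] S(S(S(add(SZ, mul(Z, SSZ)))))
  [10] S(S(S(S(add(Z, mul(Z, SSZ))))))
  [11] S(S(S(S(mul(Z, SSZ)))))
  [12] S^4(Z)

Answer: SAME — A ⇓ S^4(Z), B ⇓ S^4(Z)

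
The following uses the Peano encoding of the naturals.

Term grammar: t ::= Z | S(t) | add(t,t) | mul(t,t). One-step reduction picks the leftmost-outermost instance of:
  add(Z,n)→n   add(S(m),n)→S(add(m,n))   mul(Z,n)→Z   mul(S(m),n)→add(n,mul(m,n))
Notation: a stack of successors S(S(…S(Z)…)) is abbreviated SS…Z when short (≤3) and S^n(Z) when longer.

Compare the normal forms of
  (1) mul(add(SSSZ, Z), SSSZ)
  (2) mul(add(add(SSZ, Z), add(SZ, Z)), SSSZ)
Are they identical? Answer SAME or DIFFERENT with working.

Answer: SAME — A ⇓ S^9(Z), B ⇓ S^9(Z)

Working:
Term A:
  start: mul(add(SSSZ, Z), SSSZ)
  →1  mul(S(add(SSZ, Z)), SSSZ)
  →2  add(SSSZ, mul(add(SSZ, Z), SSSZ))
  →3  S(add(SSZ, mul(add(SSZ, Z), SSSZ)))
  →4  S(S(add(SZ, mul(add(SSZ, Z), SSSZ))))
  →5  S(S(S(add(Z, mul(add(SSZ, Z), SSSZ)))))
  →6  S(S(S(mul(add(SSZ, Z), SSSZ))))
  →7  S(S(S(mul(S(add(SZ, Z)), SSSZ))))
  →8  S(S(S(add(SSSZ, mul(add(SZ, Z), SSSZ)))))
  →9  S(S(S(S(add(SSZ, mul(add(SZ, Z), SSSZ))))))
  →10  S(S(S(S(S(add(SZ, mul(add(SZ, Z), SSSZ)))))))
  →11  S(S(S(S(S(S(add(Z, mul(add(SZ, Z), SSSZ))))))))
  →12  S(S(S(S(S(S(mul(add(SZ, Z), SSSZ)))))))
  →13  S(S(S(S(S(S(mul(S(add(Z, Z)), SSSZ)))))))
  →14  S(S(S(S(S(S(add(SSSZ, mul(add(Z, Z), SSSZ))))))))
  →15  S(S(S(S(S(S(S(add(SSZ, mul(add(Z, Z), SSSZ)))))))))
  →16  S(S(S(S(S(S(S(S(add(SZ, mul(add(Z, Z), SSSZ))))))))))
  →17  S(S(S(S(S(S(S(S(S(add(Z, mul(add(Z, Z), SSSZ)))))))))))
  →18  S(S(S(S(S(S(S(S(S(mul(add(Z, Z), SSSZ))))))))))
  →19  S(S(S(S(S(S(S(S(S(mul(Z, SSSZ))))))))))
  →20  S^9(Z)

Term B:
  start: mul(add(add(SSZ, Z), add(SZ, Z)), SSSZ)
  →1  mul(add(S(add(SZ, Z)), add(SZ, Z)), SSSZ)
  →2  mul(S(add(add(SZ, Z), add(SZ, Z))), SSSZ)
  →3  add(SSSZ, mul(add(add(SZ, Z), add(SZ, Z)), SSSZ))
  →4  S(add(SSZ, mul(add(add(SZ, Z), add(SZ, Z)), SSSZ)))
  →5  S(S(add(SZ, mul(add(add(SZ, Z), add(SZ, Z)), SSSZ))))
  →6  S(S(S(add(Z, mul(add(add(SZ, Z), add(SZ, Z)), SSSZ)))))
  →7  S(S(S(mul(add(add(SZ, Z), add(SZ, Z)), SSSZ))))
  →8  S(S(S(mul(add(S(add(Z, Z)), add(SZ, Z)), SSSZ))))
  →9  S(S(S(mul(S(add(add(Z, Z), add(SZ, Z))), SSSZ))))
  →10  S(S(S(add(SSSZ, mul(add(add(Z, Z), add(SZ, Z)), SSSZ)))))
  →11  S(S(S(S(add(SSZ, mul(add(add(Z, Z), add(SZ, Z)), SSSZ))))))
  →12  S(S(S(S(S(add(SZ, mul(add(add(Z, Z), add(SZ, Z)), SSSZ)))))))
  →13  S(S(S(S(S(S(add(Z, mul(add(add(Z, Z), add(SZ, Z)), SSSZ))))))))
  →14  S(S(S(S(S(S(mul(add(add(Z, Z), add(SZ, Z)), SSSZ)))))))
  →15  S(S(S(S(S(S(mul(add(Z, add(SZ, Z)), SSSZ)))))))
  →16  S(S(S(S(S(S(mul(add(SZ, Z), SSSZ)))))))
  →17  S(S(S(S(S(S(mul(S(add(Z, Z)), SSSZ)))))))
  →18  S(S(S(S(S(S(add(SSSZ, mul(add(Z, Z), SSSZ))))))))
  →19  S(S(S(S(S(S(S(add(SSZ, mul(add(Z, Z), SSSZ)))))))))
  →20  S(S(S(S(S(S(S(S(add(SZ, mul(add(Z, Z), SSSZ))))))))))
  →21  S(S(S(S(S(S(S(S(S(add(Z, mul(add(Z, Z), SSSZ)))))))))))
  →22  S(S(S(S(S(S(S(S(S(mul(add(Z, Z), SSSZ))))))))))
  →23  S(S(S(S(S(S(S(S(S(mul(Z, SSSZ))))))))))
  →24  S^9(Z)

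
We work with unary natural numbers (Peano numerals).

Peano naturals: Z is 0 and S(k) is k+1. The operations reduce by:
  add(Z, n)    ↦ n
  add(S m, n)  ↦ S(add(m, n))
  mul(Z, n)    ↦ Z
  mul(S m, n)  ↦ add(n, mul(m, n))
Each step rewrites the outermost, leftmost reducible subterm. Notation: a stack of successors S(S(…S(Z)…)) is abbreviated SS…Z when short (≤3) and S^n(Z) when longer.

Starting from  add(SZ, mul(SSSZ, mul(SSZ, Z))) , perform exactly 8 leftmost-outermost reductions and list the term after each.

Answer: after 8 steps: S(add(Z, mul(SSZ, mul(SSZ, Z))))

Reduction:
  start: add(SZ, mul(SSSZ, mul(SSZ, Z)))
  →1  S(add(Z, mul(SSSZ, mul(SSZ, Z))))
  →2  S(mul(SSSZ, mul(SSZ, Z)))
  →3  S(add(mul(SSZ, Z), mul(SSZ, mul(SSZ, Z))))
  →4  S(add(add(Z, mul(SZ, Z)), mul(SSZ, mul(SSZ, Z))))
  →5  S(add(mul(SZ, Z), mul(SSZ, mul(SSZ, Z))))
  →6  S(add(add(Z, mul(Z, Z)), mul(SSZ, mul(SSZ, Z))))
  →7  S(add(mul(Z, Z), mul(SSZ, mul(SSZ, Z))))
  →8  S(add(Z, mul(SSZ, mul(SSZ, Z))))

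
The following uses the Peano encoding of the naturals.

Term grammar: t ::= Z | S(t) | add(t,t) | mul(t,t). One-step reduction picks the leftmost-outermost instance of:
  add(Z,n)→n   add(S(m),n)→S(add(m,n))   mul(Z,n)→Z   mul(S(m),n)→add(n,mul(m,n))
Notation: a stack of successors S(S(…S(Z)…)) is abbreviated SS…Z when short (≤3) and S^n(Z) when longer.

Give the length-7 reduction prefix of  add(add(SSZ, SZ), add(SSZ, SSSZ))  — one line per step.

  start: add(add(SSZ, SZ), add(SSZ, SSSZ))
  →1  add(S(add(SZ, SZ)), add(SSZ, SSSZ))
  →2  S(add(add(SZ, SZ), add(SSZ, SSSZ)))
  →3  S(add(S(add(Z, SZ)), add(SSZ, SSSZ)))
  →4  S(S(add(add(Z, SZ), add(SSZ, SSSZ))))
  →5  S(S(add(SZ, add(SSZ, SSSZ))))
  →6  S(S(S(add(Z, add(SSZ, SSSZ)))))
  →7  S(S(S(add(SSZ, SSSZ))))

Answer: after 7 steps: S(S(S(add(SSZ, SSSZ))))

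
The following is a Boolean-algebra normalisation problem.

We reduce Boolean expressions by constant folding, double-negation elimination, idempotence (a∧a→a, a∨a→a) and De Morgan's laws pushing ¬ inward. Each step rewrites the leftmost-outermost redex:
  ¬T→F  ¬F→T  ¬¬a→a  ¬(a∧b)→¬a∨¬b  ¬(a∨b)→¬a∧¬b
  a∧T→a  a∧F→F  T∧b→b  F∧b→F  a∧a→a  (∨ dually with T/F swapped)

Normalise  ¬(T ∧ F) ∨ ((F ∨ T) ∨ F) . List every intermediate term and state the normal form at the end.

Answer: normal form = T  (in 5 steps)

Reduction:
  start: ¬(T ∧ F) ∨ ((F ∨ T) ∨ F)
  step 1: (¬T ∨ ¬F) ∨ ((F ∨ T) ∨ F)
  step 2: (F ∨ ¬F) ∨ ((F ∨ T) ∨ F)
  step 3: ¬F ∨ ((F ∨ T) ∨ F)
  step 4: T ∨ ((F ∨ T) ∨ F)
  step 5: T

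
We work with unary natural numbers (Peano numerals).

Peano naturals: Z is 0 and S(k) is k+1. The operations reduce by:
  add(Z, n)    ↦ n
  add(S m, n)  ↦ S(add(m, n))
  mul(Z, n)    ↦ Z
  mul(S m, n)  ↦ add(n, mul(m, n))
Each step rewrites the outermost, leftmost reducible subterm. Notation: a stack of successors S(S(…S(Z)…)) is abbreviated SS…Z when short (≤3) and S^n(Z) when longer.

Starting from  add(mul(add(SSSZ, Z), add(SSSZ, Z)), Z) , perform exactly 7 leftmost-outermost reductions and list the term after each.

  start: add(mul(add(SSSZ, Z), add(SSSZ, Z)), Z)
  [1] add(mul(S(add(SSZ, Z)), add(SSSZ, Z)), Z)
  [2] add(add(add(SSSZ, Z), mul(add(SSZ, Z), add(SSSZ, Z))), Z)
  [3] add(add(S(add(SSZ, Z)), mul(add(SSZ, Z), add(SSSZ, Z))), Z)
  [4] add(S(add(add(SSZ, Z), mul(add(SSZ, Z), add(SSSZ, Z)))), Z)
  [5] S(add(add(add(SSZ, Z), mul(add(SSZ, Z), add(SSSZ, Z))), Z))
  [6] S(add(add(S(add(SZ, Z)), mul(add(SSZ, Z), add(SSSZ, Z))), Z))
  [7] S(add(S(add(add(SZ, Z), mul(add(SSZ, Z), add(SSSZ, Z)))), Z))

Answer: after 7 steps: S(add(S(add(add(SZ, Z), mul(add(SSZ, Z), add(SSSZ, Z)))), Z))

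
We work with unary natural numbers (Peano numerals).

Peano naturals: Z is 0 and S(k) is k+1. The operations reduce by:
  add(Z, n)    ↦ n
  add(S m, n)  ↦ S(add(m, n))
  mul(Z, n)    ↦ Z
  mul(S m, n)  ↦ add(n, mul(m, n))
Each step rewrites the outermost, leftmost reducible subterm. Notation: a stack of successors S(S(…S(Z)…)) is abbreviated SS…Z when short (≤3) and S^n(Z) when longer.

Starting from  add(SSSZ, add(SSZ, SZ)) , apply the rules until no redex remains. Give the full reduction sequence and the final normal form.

Answer: normal form = S^6(Z)  (in 7 steps)

Reduction:
  start: add(SSSZ, add(SSZ, SZ))
  →1  S(add(SSZ, add(SSZ, SZ)))
  →2  S(S(add(SZ, add(SSZ, SZ))))
  →3  S(S(S(add(Z, add(SSZ, SZ)))))
  →4  S(S(S(add(SSZ, SZ))))
  →5  S(S(S(S(add(SZ, SZ)))))
  →6  S(S(S(S(S(add(Z, SZ))))))
  →7  S^6(Z)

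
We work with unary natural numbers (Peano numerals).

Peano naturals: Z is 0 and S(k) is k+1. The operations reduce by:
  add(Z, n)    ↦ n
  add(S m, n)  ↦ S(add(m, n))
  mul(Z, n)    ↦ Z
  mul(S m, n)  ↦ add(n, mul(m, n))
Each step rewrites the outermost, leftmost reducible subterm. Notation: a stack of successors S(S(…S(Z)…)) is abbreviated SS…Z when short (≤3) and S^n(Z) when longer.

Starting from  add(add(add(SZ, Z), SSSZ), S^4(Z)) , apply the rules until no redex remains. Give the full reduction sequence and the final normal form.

  start: add(add(add(SZ, Z), SSSZ), S^4(Z))
  →1  add(add(S(add(Z, Z)), SSSZ), S^4(Z))
  →2  add(S(add(add(Z, Z), SSSZ)), S^4(Z))
  →3  S(add(add(add(Z, Z), SSSZ), S^4(Z)))
  →4  S(add(add(Z, SSSZ), S^4(Z)))
  →5  S(add(SSSZ, S^4(Z)))
  →6  S(S(add(SSZ, S^4(Z))))
  →7  S(S(S(add(SZ, S^4(Z)))))
  →8  S(S(S(S(add(Z, S^4(Z))))))
  →9  S^8(Z)

Answer: normal form = S^8(Z)  (in 9 steps)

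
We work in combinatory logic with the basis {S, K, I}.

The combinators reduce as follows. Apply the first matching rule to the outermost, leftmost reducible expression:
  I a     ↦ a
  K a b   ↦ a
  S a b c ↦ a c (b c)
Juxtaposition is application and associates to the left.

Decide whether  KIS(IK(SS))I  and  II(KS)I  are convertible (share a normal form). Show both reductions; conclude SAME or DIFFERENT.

Term A:
  start: KIS(IK(SS))I
  →1  I(IK(SS))I
  →2  IK(SS)I
  →3  K(SS)I
  →4  SS

Term B:
  start: II(KS)I
  →1  I(KS)I
  →2  KSI
  →3  S

Answer: DIFFERENT — A ⇓ SS, B ⇓ S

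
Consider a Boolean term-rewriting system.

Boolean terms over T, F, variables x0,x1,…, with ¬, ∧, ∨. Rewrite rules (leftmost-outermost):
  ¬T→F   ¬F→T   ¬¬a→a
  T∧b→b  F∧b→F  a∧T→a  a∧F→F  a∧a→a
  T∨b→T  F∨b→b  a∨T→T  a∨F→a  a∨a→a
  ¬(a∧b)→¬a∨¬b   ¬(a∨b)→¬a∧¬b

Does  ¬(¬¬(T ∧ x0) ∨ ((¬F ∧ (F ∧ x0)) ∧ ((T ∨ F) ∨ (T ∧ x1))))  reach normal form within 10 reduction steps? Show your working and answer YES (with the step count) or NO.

  start: ¬(¬¬(T ∧ x0) ∨ ((¬F ∧ (F ∧ x0)) ∧ ((T ∨ F) ∨ (T ∧ x1))))
  [1] ¬¬¬(T ∧ x0) ∧ ¬((¬F ∧ (F ∧ x0)) ∧ ((T ∨ F) ∨ (T ∧ x1)))
  [2] ¬(T ∧ x0) ∧ ¬((¬F ∧ (F ∧ x0)) ∧ ((T ∨ F) ∨ (T ∧ x1)))
  [3] (¬T ∨ ¬x0) ∧ ¬((¬F ∧ (F ∧ x0)) ∧ ((T ∨ F) ∨ (T ∧ x1)))
  [4] (F ∨ ¬x0) ∧ ¬((¬F ∧ (F ∧ x0)) ∧ ((T ∨ F) ∨ (T ∧ x1)))
  [5] ¬x0 ∧ ¬((¬F ∧ (F ∧ x0)) ∧ ((T ∨ F) ∨ (T ∧ x1)))
  [6] ¬x0 ∧ (¬(¬F ∧ (F ∧ x0)) ∨ ¬((T ∨ F) ∨ (T ∧ x1)))
  [7] ¬x0 ∧ ((¬¬F ∨ ¬(F ∧ x0)) ∨ ¬((T ∨ F) ∨ (T ∧ x1)))
  [8] ¬x0 ∧ ((F ∨ ¬(F ∧ x0)) ∨ ¬((T ∨ F) ∨ (T ∧ x1)))
  [9] ¬x0 ∧ (¬(F ∧ x0) ∨ ¬((T ∨ F) ∨ (T ∧ x1)))
  [10] ¬x0 ∧ ((¬F ∨ ¬x0) ∨ ¬((T ∨ F) ∨ (T ∧ x1)))

Answer: NO — after 10 steps the term is ¬x0 ∧ ((¬F ∨ ¬x0) ∨ ¬((T ∨ F) ∨ (T ∧ x1))), not yet normal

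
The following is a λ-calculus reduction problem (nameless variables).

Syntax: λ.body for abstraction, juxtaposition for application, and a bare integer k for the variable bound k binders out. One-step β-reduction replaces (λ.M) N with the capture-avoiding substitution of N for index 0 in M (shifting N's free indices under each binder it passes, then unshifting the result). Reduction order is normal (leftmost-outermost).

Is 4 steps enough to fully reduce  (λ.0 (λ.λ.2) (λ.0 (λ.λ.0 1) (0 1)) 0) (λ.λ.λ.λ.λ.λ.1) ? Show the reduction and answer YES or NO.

Answer: YES — reaches normal form λ.λ.λ.1 in 4 ≤ 4 steps

Derivation:
  start: (λ.0 (λ.λ.2) (λ.0 (λ.λ.0 1) (0 1)) 0) (λ.λ.λ.λ.λ.λ.1)
  step 1: (λ.λ.λ.λ.λ.λ.1) (λ.λ.λ.λ.λ.λ.λ.λ.1) (λ.0 (λ.λ.0 1) (0 (λ.λ.λ.λ.λ.λ.1))) (λ.λ.λ.λ.λ.λ.1)
  step 2: (λ.λ.λ.λ.λ.1) (λ.0 (λ.λ.0 1) (0 (λ.λ.λ.λ.λ.λ.1))) (λ.λ.λ.λ.λ.λ.1)
  step 3: (λ.λ.λ.λ.1) (λ.λ.λ.λ.λ.λ.1)
  step 4: λ.λ.λ.1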